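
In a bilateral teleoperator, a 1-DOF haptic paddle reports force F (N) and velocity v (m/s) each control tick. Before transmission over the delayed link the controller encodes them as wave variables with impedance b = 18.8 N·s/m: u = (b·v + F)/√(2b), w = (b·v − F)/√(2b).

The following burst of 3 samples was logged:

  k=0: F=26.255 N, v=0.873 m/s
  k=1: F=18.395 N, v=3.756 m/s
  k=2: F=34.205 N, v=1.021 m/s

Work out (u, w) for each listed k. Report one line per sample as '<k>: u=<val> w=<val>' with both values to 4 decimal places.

0: u=6.9583 w=-1.6052
1: u=14.5156 w=8.5158
2: u=8.7085 w=-2.4479

k=0: b·v=18.8×0.873=16.4124; √(2b)=6.1319; u=(16.4124+26.255)/6.1319=6.9583, w=(16.4124−26.255)/6.1319=-1.6052
k=1: b·v=18.8×3.756=70.6128; √(2b)=6.1319; u=(70.6128+18.395)/6.1319=14.5156, w=(70.6128−18.395)/6.1319=8.5158
k=2: b·v=18.8×1.021=19.1948; √(2b)=6.1319; u=(19.1948+34.205)/6.1319=8.7085, w=(19.1948−34.205)/6.1319=-2.4479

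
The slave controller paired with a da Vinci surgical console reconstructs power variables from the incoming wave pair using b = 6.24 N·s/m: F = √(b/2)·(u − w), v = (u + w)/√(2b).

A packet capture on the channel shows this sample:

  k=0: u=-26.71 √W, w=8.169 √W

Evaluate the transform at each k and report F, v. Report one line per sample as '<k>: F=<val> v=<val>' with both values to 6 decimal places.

0: F=-61.608597 v=-5.248387

k=0: u−w=-34.879000, u+w=-18.541000; √(b/2)=1.766352, √(2b)=3.532704; F=1.766352×(-34.879)=-61.608597, v=-18.541000/3.532704=-5.248387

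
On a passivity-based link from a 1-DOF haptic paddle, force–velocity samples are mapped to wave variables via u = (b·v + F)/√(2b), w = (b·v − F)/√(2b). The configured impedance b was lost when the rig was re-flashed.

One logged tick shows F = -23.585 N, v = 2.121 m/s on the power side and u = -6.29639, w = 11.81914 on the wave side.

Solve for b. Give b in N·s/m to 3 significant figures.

u + w = 5.52275;  u + w = √(2b)·v, so √(2b) = 5.52275/2.121 = 2.60384.
b = (√(2b))²/2 = 6.78000/2 = 3.39000.
(Check via u − w = 2F/√(2b): u − w = -18.11553, 2F/√(2b) = -18.11553.)

b = 3.39 N·s/m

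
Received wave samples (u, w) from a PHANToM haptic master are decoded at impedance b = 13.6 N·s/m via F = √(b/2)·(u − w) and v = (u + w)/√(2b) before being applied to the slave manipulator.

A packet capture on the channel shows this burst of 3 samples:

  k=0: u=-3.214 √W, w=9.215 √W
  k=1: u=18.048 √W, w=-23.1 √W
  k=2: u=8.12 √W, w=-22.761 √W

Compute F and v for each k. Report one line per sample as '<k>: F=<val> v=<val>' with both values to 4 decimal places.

0: F=-32.4109 v=1.1506
1: F=107.3009 v=-0.9687
2: F=80.5278 v=-2.8073

k=0: u−w=-12.4290, u+w=6.0010; √(b/2)=2.6077, √(2b)=5.2154; F=2.6077×(-12.429)=-32.4109, v=6.0010/5.2154=1.1506
k=1: u−w=41.1480, u+w=-5.0520; √(b/2)=2.6077, √(2b)=5.2154; F=2.6077×41.148=107.3009, v=-5.0520/5.2154=-0.9687
k=2: u−w=30.8810, u+w=-14.6410; √(b/2)=2.6077, √(2b)=5.2154; F=2.6077×30.881=80.5278, v=-14.6410/5.2154=-2.8073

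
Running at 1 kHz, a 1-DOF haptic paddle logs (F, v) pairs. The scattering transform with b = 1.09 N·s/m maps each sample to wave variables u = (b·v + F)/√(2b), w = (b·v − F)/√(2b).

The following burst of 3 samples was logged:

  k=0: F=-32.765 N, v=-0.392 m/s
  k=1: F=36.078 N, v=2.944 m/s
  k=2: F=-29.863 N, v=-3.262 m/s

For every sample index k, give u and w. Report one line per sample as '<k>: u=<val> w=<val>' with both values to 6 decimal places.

k=0: b·v=1.09×(-0.392)=-0.427280; √(2b)=1.476482; u=(-0.427280+(-32.765))/1.476482=-22.480649, w=(-0.427280−(-32.765))/1.476482=21.901868
k=1: b·v=1.09×2.944=3.208960; √(2b)=1.476482; u=(3.208960+36.078)/1.476482=26.608487, w=(3.208960−36.078)/1.476482=-22.261723
k=2: b·v=1.09×(-3.262)=-3.555580; √(2b)=1.476482; u=(-3.555580+(-29.863))/1.476482=-22.633918, w=(-3.555580−(-29.863))/1.476482=17.817633

0: u=-22.480649 w=21.901868
1: u=26.608487 w=-22.261723
2: u=-22.633918 w=17.817633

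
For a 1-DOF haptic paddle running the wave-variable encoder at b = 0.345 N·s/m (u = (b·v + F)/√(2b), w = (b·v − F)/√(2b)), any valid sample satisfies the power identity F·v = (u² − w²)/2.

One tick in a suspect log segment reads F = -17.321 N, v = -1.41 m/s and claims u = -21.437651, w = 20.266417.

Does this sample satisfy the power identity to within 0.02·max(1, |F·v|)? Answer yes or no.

yes

F·v = (-17.321)×(-1.41) = 24.422610 W.
(u² − w²)/2 = (459.572880 − 410.727658)/2 = 24.422611 W.
|Δ| = 0.000001;  2% of max(1, |F·v|) = 0.488452.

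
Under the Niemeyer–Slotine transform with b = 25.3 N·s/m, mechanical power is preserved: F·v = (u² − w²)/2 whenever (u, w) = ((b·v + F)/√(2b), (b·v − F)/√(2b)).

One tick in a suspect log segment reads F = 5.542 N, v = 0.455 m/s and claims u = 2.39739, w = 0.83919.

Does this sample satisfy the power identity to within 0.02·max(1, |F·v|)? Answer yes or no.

F·v = 5.542×0.455 = 2.52161 W.
(u² − w²)/2 = (5.74748 − 0.70424)/2 = 2.52162 W.
|Δ| = 0.00001;  2% of max(1, |F·v|) = 0.05043.

yes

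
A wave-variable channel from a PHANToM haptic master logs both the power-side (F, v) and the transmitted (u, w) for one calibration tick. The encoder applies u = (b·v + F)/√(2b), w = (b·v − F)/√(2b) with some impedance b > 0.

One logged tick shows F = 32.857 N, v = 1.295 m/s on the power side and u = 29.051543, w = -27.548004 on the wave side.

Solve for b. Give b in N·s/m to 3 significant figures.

b = 0.674 N·s/m

u + w = 1.503539;  u + w = √(2b)·v, so √(2b) = 1.503539/1.295 = 1.161034.
b = (√(2b))²/2 = 1.348000/2 = 0.674000.
(Check via u − w = 2F/√(2b): u − w = 56.599547, 2F/√(2b) = 56.599549.)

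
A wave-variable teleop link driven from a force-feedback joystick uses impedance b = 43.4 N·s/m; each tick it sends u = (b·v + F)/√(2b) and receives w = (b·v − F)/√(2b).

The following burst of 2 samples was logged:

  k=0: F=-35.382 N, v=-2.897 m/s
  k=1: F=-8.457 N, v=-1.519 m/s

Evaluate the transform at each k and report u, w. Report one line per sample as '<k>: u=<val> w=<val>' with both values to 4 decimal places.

k=0: b·v=43.4×(-2.897)=-125.7298; √(2b)=9.3167; u=(-125.7298+(-35.382))/9.3167=-17.2929, w=(-125.7298−(-35.382))/9.3167=-9.6975
k=1: b·v=43.4×(-1.519)=-65.9246; √(2b)=9.3167; u=(-65.9246+(-8.457))/9.3167=-7.9837, w=(-65.9246−(-8.457))/9.3167=-6.1683

0: u=-17.2929 w=-9.6975
1: u=-7.9837 w=-6.1683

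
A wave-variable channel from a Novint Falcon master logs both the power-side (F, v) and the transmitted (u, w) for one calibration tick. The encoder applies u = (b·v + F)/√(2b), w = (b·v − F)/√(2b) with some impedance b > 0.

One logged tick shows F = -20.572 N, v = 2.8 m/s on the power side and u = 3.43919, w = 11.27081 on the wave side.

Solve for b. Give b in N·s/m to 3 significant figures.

b = 13.8 N·s/m

u + w = 14.71000;  u + w = √(2b)·v, so √(2b) = 14.71000/2.8 = 5.25357.
b = (√(2b))²/2 = 27.60001/2 = 13.80001.
(Check via u − w = 2F/√(2b): u − w = -7.83162, 2F/√(2b) = -7.83162.)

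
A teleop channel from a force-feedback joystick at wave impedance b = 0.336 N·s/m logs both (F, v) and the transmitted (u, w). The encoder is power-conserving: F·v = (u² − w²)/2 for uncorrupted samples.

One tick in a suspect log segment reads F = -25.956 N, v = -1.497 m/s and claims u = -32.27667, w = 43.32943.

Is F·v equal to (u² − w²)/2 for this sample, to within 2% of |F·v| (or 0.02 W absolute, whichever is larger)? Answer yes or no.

F·v = (-25.956)×(-1.497) = 38.8561 W.
(u² − w²)/2 = (1041.7834 − 1877.4395)/2 = -417.8280 W.
|Δ| = 456.6842;  2% of max(1, |F·v|) = 0.7771.

no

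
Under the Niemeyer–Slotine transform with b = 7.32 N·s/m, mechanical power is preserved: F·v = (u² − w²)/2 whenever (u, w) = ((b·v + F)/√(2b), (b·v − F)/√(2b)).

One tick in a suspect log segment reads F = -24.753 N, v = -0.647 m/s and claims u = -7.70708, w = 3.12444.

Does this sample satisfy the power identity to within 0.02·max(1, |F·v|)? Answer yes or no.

F·v = (-24.753)×(-0.647) = 16.0152 W.
(u² − w²)/2 = (59.3991 − 9.7621)/2 = 24.8185 W.
|Δ| = 8.8033;  2% of max(1, |F·v|) = 0.3203.

no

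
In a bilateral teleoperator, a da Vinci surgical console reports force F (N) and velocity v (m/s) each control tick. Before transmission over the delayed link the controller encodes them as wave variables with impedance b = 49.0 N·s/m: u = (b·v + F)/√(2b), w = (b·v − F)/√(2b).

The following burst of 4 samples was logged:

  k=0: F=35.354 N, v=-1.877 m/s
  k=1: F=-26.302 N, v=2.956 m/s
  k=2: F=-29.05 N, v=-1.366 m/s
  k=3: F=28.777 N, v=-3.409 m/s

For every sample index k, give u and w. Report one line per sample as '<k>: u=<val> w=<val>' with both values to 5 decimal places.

k=0: b·v=49.0×(-1.877)=-91.97300; √(2b)=9.89949; u=(-91.97300+35.354)/9.89949=-5.71938, w=(-91.97300−35.354)/9.89949=-12.86197
k=1: b·v=49.0×2.956=144.84400; √(2b)=9.89949; u=(144.84400+(-26.302))/9.89949=11.97455, w=(144.84400−(-26.302))/9.89949=17.28836
k=2: b·v=49.0×(-1.366)=-66.93400; √(2b)=9.89949; u=(-66.93400+(-29.05))/9.89949=-9.69585, w=(-66.93400−(-29.05))/9.89949=-3.82686
k=3: b·v=49.0×(-3.409)=-167.04100; √(2b)=9.89949; u=(-167.04100+28.777)/9.89949=-13.96677, w=(-167.04100−28.777)/9.89949=-19.78061

0: u=-5.71938 w=-12.86197
1: u=11.97455 w=17.28836
2: u=-9.69585 w=-3.82686
3: u=-13.96677 w=-19.78061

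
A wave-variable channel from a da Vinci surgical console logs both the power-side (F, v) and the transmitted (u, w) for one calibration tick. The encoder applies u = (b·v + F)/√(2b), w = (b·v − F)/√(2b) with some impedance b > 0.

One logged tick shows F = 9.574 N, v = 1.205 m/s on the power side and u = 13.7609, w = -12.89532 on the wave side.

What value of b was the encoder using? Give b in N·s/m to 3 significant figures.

u + w = 0.86558;  u + w = √(2b)·v, so √(2b) = 0.86558/1.205 = 0.71832.
b = (√(2b))²/2 = 0.51599/2 = 0.25799.
(Check via u − w = 2F/√(2b): u − w = 26.65622, 2F/√(2b) = 26.65651.)

b = 0.258 N·s/m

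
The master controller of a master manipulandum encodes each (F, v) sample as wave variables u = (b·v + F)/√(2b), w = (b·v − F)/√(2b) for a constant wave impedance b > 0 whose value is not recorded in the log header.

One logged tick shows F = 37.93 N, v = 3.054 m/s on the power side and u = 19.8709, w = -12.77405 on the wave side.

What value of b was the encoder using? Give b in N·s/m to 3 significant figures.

b = 2.7 N·s/m

u + w = 7.09685;  u + w = √(2b)·v, so √(2b) = 7.09685/3.054 = 2.32379.
b = (√(2b))²/2 = 5.39999/2 = 2.70000.
(Check via u − w = 2F/√(2b): u − w = 32.64495, 2F/√(2b) = 32.64497.)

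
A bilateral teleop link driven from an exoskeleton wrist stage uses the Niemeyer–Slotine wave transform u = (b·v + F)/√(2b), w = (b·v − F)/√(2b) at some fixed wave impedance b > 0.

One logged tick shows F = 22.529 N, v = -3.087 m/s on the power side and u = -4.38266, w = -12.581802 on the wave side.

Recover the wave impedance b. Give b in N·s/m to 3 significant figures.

b = 15.1 N·s/m

u + w = -16.964462;  u + w = √(2b)·v, so √(2b) = -16.964462/(-3.087) = 5.495453.
b = (√(2b))²/2 = 30.199999/2 = 15.099999.
(Check via u − w = 2F/√(2b): u − w = 8.199142, 2F/√(2b) = 8.199143.)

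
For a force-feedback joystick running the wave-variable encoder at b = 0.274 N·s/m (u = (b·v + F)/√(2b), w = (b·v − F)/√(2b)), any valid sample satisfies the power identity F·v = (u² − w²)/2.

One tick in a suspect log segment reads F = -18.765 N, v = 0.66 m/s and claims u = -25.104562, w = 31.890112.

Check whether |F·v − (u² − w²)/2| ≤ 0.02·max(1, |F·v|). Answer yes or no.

F·v = (-18.765)×0.66 = -12.384900 W.
(u² − w²)/2 = (630.239033 − 1016.979243)/2 = -193.370105 W.
|Δ| = 180.985205;  2% of max(1, |F·v|) = 0.247698.

no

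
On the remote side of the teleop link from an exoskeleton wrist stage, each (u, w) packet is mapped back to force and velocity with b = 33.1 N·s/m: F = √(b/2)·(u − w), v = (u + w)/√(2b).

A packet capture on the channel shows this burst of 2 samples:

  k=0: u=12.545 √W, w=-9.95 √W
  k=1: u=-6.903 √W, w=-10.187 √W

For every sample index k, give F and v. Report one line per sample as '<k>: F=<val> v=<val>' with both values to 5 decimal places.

k=0: u−w=22.49500, u+w=2.59500; √(b/2)=4.06817, √(2b)=8.13634; F=4.06817×22.495=91.51346, v=2.59500/8.13634=0.31894
k=1: u−w=3.28400, u+w=-17.09000; √(b/2)=4.06817, √(2b)=8.13634; F=4.06817×3.284=13.35987, v=-17.09000/8.13634=-2.10045

0: F=91.51346 v=0.31894
1: F=13.35987 v=-2.10045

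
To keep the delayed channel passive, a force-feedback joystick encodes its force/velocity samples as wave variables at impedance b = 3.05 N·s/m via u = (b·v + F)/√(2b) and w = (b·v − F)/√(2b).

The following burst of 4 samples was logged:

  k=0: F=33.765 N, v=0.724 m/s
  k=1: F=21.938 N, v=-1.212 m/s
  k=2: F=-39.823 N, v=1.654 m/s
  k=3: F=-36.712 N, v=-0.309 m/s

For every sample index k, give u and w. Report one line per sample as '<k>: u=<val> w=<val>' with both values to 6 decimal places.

k=0: b·v=3.05×0.724=2.208200; √(2b)=2.469818; u=(2.208200+33.765)/2.469818=14.565123, w=(2.208200−33.765)/2.469818=-12.776975
k=1: b·v=3.05×(-1.212)=-3.696600; √(2b)=2.469818; u=(-3.696600+21.938)/2.469818=7.385727, w=(-3.696600−21.938)/2.469818=-10.379146
k=2: b·v=3.05×1.654=5.044700; √(2b)=2.469818; u=(5.044700+(-39.823))/2.469818=-14.081322, w=(5.044700−(-39.823))/2.469818=18.166401
k=3: b·v=3.05×(-0.309)=-0.942450; √(2b)=2.469818; u=(-0.942450+(-36.712))/2.469818=-15.245841, w=(-0.942450−(-36.712))/2.469818=14.482667

0: u=14.565123 w=-12.776975
1: u=7.385727 w=-10.379146
2: u=-14.081322 w=18.166401
3: u=-15.245841 w=14.482667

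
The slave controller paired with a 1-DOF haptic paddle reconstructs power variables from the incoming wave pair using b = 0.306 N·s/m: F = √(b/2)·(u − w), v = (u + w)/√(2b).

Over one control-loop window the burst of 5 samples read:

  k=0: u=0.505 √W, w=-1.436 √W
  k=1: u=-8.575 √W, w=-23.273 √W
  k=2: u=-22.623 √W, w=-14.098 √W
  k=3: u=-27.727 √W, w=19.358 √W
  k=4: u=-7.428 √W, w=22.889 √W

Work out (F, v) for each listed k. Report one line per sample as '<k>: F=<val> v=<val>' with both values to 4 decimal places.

k=0: u−w=1.9410, u+w=-0.9310; √(b/2)=0.3912, √(2b)=0.7823; F=0.3912×1.941=0.7592, v=-0.9310/0.7823=-1.1901
k=1: u−w=14.6980, u+w=-31.8480; √(b/2)=0.3912, √(2b)=0.7823; F=0.3912×14.698=5.7492, v=-31.8480/0.7823=-40.7105
k=2: u−w=-8.5250, u+w=-36.7210; √(b/2)=0.3912, √(2b)=0.7823; F=0.3912×(-8.525)=-3.3346, v=-36.7210/0.7823=-46.9395
k=3: u−w=-47.0850, u+w=-8.3690; √(b/2)=0.3912, √(2b)=0.7823; F=0.3912×(-47.085)=-18.4174, v=-8.3690/0.7823=-10.6979
k=4: u−w=-30.3170, u+w=15.4610; √(b/2)=0.3912, √(2b)=0.7823; F=0.3912×(-30.317)=-11.8586, v=15.4610/0.7823=19.7634

0: F=0.7592 v=-1.1901
1: F=5.7492 v=-40.7105
2: F=-3.3346 v=-46.9395
3: F=-18.4174 v=-10.6979
4: F=-11.8586 v=19.7634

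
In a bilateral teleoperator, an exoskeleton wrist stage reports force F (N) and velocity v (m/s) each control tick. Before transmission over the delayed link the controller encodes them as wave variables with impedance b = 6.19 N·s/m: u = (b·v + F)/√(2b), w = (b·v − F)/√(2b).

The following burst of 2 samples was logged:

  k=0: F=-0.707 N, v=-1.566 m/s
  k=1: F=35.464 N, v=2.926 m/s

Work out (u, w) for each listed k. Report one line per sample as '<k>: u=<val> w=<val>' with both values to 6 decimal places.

0: u=-2.955940 w=-2.554066
1: u=15.226829 w=-4.931633

k=0: b·v=6.19×(-1.566)=-9.693540; √(2b)=3.518522; u=(-9.693540+(-0.707))/3.518522=-2.955940, w=(-9.693540−(-0.707))/3.518522=-2.554066
k=1: b·v=6.19×2.926=18.111940; √(2b)=3.518522; u=(18.111940+35.464)/3.518522=15.226829, w=(18.111940−35.464)/3.518522=-4.931633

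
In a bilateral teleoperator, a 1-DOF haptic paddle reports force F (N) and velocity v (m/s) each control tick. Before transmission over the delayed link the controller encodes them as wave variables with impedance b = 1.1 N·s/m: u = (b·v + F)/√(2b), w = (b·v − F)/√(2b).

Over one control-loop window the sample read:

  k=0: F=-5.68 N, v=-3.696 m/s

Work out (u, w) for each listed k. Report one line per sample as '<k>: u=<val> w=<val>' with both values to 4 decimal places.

k=0: b·v=1.1×(-3.696)=-4.0656; √(2b)=1.4832; u=(-4.0656+(-5.68))/1.4832=-6.5705, w=(-4.0656−(-5.68))/1.4832=1.0884

0: u=-6.5705 w=1.0884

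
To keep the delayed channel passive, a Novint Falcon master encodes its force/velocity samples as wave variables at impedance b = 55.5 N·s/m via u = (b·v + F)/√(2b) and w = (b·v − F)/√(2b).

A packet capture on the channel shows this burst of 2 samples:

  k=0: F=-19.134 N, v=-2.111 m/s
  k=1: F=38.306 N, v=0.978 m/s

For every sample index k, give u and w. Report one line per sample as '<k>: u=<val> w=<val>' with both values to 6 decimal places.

k=0: b·v=55.5×(-2.111)=-117.160500; √(2b)=10.535654; u=(-117.160500+(-19.134))/10.535654=-12.936501, w=(-117.160500−(-19.134))/10.535654=-9.304264
k=1: b·v=55.5×0.978=54.279000; √(2b)=10.535654; u=(54.279000+38.306)/10.535654=8.787779, w=(54.279000−38.306)/10.535654=1.516090

0: u=-12.936501 w=-9.304264
1: u=8.787779 w=1.516090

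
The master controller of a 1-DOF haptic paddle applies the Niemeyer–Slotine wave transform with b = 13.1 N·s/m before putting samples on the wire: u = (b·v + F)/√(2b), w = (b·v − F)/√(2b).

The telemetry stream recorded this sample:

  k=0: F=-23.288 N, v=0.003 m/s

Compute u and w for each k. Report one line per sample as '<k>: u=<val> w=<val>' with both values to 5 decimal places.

0: u=-4.54201 w=4.55737

k=0: b·v=13.1×0.003=0.03930; √(2b)=5.11859; u=(0.03930+(-23.288))/5.11859=-4.54201, w=(0.03930−(-23.288))/5.11859=4.55737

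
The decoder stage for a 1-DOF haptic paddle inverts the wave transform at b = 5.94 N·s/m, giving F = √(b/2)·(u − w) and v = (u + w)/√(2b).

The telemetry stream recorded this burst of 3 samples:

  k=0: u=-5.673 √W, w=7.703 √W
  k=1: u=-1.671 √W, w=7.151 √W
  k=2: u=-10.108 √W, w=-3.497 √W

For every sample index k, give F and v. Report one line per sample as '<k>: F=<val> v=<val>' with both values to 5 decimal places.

k=0: u−w=-13.37600, u+w=2.03000; √(b/2)=1.72337, √(2b)=3.44674; F=1.72337×(-13.376)=-23.05178, v=2.03000/3.44674=0.58896
k=1: u−w=-8.82200, u+w=5.48000; √(b/2)=1.72337, √(2b)=3.44674; F=1.72337×(-8.822)=-15.20356, v=5.48000/3.44674=1.58991
k=2: u−w=-6.61100, u+w=-13.60500; √(b/2)=1.72337, √(2b)=3.44674; F=1.72337×(-6.611)=-11.39319, v=-13.60500/3.44674=-3.94721

0: F=-23.05178 v=0.58896
1: F=-15.20356 v=1.58991
2: F=-11.39319 v=-3.94721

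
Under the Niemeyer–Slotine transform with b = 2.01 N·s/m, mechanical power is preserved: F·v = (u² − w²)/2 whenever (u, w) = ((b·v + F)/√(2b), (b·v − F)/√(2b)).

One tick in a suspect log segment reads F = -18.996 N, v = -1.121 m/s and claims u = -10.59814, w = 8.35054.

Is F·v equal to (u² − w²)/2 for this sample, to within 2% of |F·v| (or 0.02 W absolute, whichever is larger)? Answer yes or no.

F·v = (-18.996)×(-1.121) = 21.2945 W.
(u² − w²)/2 = (112.3206 − 69.7315)/2 = 21.2945 W.
|Δ| = 0.0000;  2% of max(1, |F·v|) = 0.4259.

yes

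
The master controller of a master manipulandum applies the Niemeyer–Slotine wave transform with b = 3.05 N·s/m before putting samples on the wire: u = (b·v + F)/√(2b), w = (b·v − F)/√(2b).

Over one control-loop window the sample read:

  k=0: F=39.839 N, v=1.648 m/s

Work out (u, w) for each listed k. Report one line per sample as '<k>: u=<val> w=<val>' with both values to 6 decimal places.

0: u=18.165469 w=-14.095210

k=0: b·v=3.05×1.648=5.026400; √(2b)=2.469818; u=(5.026400+39.839)/2.469818=18.165469, w=(5.026400−39.839)/2.469818=-14.095210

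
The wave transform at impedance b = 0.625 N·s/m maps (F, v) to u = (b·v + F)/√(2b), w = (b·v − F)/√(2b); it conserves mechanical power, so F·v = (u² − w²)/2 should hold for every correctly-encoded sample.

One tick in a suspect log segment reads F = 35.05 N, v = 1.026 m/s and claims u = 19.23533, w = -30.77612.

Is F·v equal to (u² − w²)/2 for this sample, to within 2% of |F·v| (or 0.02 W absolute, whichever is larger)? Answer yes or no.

F·v = 35.05×1.026 = 35.96130 W.
(u² − w²)/2 = (369.99792 − 947.16956)/2 = -288.58582 W.
|Δ| = 324.54712;  2% of max(1, |F·v|) = 0.71923.

no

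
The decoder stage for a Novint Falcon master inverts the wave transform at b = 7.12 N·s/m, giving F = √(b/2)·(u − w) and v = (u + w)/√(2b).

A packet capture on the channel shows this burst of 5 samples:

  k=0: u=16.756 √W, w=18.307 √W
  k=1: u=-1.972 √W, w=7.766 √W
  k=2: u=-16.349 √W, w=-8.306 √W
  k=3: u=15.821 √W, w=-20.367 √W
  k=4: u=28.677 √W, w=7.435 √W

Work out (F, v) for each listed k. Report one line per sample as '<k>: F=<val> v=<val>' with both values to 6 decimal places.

0: F=-2.926421 v=9.291676
1: F=-18.373622 v=1.535407
2: F=-15.175502 v=-6.533562
3: F=68.279382 v=-1.204688
4: F=40.079325 v=9.569661

k=0: u−w=-1.551000, u+w=35.063000; √(b/2)=1.886796, √(2b)=3.773592; F=1.886796×(-1.551)=-2.926421, v=35.063000/3.773592=9.291676
k=1: u−w=-9.738000, u+w=5.794000; √(b/2)=1.886796, √(2b)=3.773592; F=1.886796×(-9.738)=-18.373622, v=5.794000/3.773592=1.535407
k=2: u−w=-8.043000, u+w=-24.655000; √(b/2)=1.886796, √(2b)=3.773592; F=1.886796×(-8.043)=-15.175502, v=-24.655000/3.773592=-6.533562
k=3: u−w=36.188000, u+w=-4.546000; √(b/2)=1.886796, √(2b)=3.773592; F=1.886796×36.188=68.279382, v=-4.546000/3.773592=-1.204688
k=4: u−w=21.242000, u+w=36.112000; √(b/2)=1.886796, √(2b)=3.773592; F=1.886796×21.242=40.079325, v=36.112000/3.773592=9.569661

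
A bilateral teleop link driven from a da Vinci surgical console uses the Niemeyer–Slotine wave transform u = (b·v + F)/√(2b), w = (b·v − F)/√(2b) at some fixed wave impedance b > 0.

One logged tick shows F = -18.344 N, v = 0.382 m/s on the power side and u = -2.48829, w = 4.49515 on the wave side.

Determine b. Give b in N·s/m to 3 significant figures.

u + w = 2.00686;  u + w = √(2b)·v, so √(2b) = 2.00686/0.382 = 5.25356.
b = (√(2b))²/2 = 27.59989/2 = 13.79995.
(Check via u − w = 2F/√(2b): u − w = -6.98344, 2F/√(2b) = -6.98345.)

b = 13.8 N·s/m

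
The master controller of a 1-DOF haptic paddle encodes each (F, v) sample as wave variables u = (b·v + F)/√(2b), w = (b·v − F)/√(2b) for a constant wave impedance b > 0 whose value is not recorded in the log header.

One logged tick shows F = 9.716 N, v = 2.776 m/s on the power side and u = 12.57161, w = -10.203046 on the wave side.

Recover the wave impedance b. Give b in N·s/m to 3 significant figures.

u + w = 2.368564;  u + w = √(2b)·v, so √(2b) = 2.368564/2.776 = 0.853229.
b = (√(2b))²/2 = 0.728000/2 = 0.364000.
(Check via u − w = 2F/√(2b): u − w = 22.774656, 2F/√(2b) = 22.774657.)

b = 0.364 N·s/m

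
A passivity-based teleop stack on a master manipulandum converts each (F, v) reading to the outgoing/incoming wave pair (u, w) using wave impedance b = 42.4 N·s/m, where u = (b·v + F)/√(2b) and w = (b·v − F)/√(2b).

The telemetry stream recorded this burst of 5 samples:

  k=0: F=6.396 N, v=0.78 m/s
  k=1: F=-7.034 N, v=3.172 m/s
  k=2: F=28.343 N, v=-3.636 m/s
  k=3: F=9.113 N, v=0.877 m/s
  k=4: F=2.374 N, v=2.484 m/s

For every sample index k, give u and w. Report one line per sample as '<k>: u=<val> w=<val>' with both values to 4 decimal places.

0: u=4.2860 w=2.8968
1: u=13.8411 w=15.3688
2: u=-13.6635 w=-19.8193
3: u=5.0276 w=3.0484
4: u=11.6950 w=11.1794

k=0: b·v=42.4×0.78=33.0720; √(2b)=9.2087; u=(33.0720+6.396)/9.2087=4.2860, w=(33.0720−6.396)/9.2087=2.8968
k=1: b·v=42.4×3.172=134.4928; √(2b)=9.2087; u=(134.4928+(-7.034))/9.2087=13.8411, w=(134.4928−(-7.034))/9.2087=15.3688
k=2: b·v=42.4×(-3.636)=-154.1664; √(2b)=9.2087; u=(-154.1664+28.343)/9.2087=-13.6635, w=(-154.1664−28.343)/9.2087=-19.8193
k=3: b·v=42.4×0.877=37.1848; √(2b)=9.2087; u=(37.1848+9.113)/9.2087=5.0276, w=(37.1848−9.113)/9.2087=3.0484
k=4: b·v=42.4×2.484=105.3216; √(2b)=9.2087; u=(105.3216+2.374)/9.2087=11.6950, w=(105.3216−2.374)/9.2087=11.1794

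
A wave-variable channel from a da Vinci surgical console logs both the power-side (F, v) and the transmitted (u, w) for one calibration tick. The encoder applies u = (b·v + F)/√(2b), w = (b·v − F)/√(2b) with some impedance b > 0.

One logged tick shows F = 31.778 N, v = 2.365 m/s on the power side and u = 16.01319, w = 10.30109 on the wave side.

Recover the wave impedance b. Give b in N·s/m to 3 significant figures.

b = 61.9 N·s/m

u + w = 26.31428;  u + w = √(2b)·v, so √(2b) = 26.31428/2.365 = 11.12655.
b = (√(2b))²/2 = 123.80001/2 = 61.90001.
(Check via u − w = 2F/√(2b): u − w = 5.71210, 2F/√(2b) = 5.71211.)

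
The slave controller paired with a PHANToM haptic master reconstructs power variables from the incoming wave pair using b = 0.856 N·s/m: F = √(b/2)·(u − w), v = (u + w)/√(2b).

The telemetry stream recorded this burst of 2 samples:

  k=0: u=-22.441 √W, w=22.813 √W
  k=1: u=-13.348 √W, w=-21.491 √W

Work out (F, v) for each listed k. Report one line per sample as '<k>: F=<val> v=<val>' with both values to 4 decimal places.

0: F=-29.6059 v=0.2843
1: F=5.3273 v=-26.6265

k=0: u−w=-45.2540, u+w=0.3720; √(b/2)=0.6542, √(2b)=1.3084; F=0.6542×(-45.254)=-29.6059, v=0.3720/1.3084=0.2843
k=1: u−w=8.1430, u+w=-34.8390; √(b/2)=0.6542, √(2b)=1.3084; F=0.6542×8.143=5.3273, v=-34.8390/1.3084=-26.6265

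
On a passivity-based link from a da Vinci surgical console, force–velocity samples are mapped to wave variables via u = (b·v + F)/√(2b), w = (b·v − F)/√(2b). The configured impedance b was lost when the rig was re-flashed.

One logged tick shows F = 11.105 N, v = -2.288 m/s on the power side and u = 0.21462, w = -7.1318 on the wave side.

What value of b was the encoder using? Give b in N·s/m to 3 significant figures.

u + w = -6.9172;  u + w = √(2b)·v, so √(2b) = -6.9172/(-2.288) = 3.0232.
b = (√(2b))²/2 = 9.1400/2 = 4.5700.
(Check via u − w = 2F/√(2b): u − w = 7.3464, 2F/√(2b) = 7.3464.)

b = 4.57 N·s/m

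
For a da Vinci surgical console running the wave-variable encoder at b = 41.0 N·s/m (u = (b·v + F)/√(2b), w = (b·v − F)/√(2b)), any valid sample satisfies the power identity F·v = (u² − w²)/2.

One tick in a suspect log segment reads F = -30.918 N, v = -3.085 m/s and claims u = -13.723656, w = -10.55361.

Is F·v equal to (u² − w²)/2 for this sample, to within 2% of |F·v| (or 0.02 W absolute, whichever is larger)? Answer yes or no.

F·v = (-30.918)×(-3.085) = 95.382030 W.
(u² − w²)/2 = (188.338734 − 111.378684)/2 = 38.480025 W.
|Δ| = 56.902005;  2% of max(1, |F·v|) = 1.907641.

no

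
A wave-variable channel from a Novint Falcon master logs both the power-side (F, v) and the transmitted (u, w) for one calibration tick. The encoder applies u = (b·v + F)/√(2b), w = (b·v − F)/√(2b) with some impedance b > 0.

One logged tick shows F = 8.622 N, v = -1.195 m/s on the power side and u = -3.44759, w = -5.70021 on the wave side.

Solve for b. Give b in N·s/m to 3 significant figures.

b = 29.3 N·s/m

u + w = -9.1478;  u + w = √(2b)·v, so √(2b) = -9.1478/(-1.195) = 7.6551.
b = (√(2b))²/2 = 58.6000/2 = 29.3000.
(Check via u − w = 2F/√(2b): u − w = 2.2526, 2F/√(2b) = 2.2526.)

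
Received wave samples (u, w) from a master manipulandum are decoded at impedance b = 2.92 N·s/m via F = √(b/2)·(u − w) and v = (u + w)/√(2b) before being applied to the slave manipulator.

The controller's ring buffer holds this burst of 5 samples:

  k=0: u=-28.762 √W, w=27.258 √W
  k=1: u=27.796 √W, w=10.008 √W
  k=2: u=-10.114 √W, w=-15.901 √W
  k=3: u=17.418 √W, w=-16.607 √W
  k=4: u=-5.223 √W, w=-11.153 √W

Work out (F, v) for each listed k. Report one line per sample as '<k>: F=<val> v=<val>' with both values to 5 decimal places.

0: F=-67.68922 v=-0.62236
1: F=21.49332 v=15.64341
2: F=6.99246 v=-10.76508
3: F=41.11256 v=0.33559
4: F=7.16525 v=-6.77644

k=0: u−w=-56.02000, u+w=-1.50400; √(b/2)=1.20830, √(2b)=2.41661; F=1.20830×(-56.02)=-67.68922, v=-1.50400/2.41661=-0.62236
k=1: u−w=17.78800, u+w=37.80400; √(b/2)=1.20830, √(2b)=2.41661; F=1.20830×17.788=21.49332, v=37.80400/2.41661=15.64341
k=2: u−w=5.78700, u+w=-26.01500; √(b/2)=1.20830, √(2b)=2.41661; F=1.20830×5.787=6.99246, v=-26.01500/2.41661=-10.76508
k=3: u−w=34.02500, u+w=0.81100; √(b/2)=1.20830, √(2b)=2.41661; F=1.20830×34.025=41.11256, v=0.81100/2.41661=0.33559
k=4: u−w=5.93000, u+w=-16.37600; √(b/2)=1.20830, √(2b)=2.41661; F=1.20830×5.93=7.16525, v=-16.37600/2.41661=-6.77644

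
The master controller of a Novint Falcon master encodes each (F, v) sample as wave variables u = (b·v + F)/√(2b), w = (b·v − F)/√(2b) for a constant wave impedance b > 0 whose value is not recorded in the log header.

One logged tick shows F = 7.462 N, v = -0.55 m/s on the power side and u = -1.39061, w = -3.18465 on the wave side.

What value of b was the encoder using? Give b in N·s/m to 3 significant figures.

u + w = -4.57526;  u + w = √(2b)·v, so √(2b) = -4.57526/(-0.55) = 8.31865.
b = (√(2b))²/2 = 69.20001/2 = 34.60001.
(Check via u − w = 2F/√(2b): u − w = 1.79404, 2F/√(2b) = 1.79404.)

b = 34.6 N·s/m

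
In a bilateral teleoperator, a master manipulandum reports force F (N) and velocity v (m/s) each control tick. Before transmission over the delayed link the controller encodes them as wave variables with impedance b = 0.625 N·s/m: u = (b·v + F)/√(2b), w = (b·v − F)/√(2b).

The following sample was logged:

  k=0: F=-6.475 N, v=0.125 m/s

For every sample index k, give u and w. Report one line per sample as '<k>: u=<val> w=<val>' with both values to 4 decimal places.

k=0: b·v=0.625×0.125=0.0781; √(2b)=1.1180; u=(0.0781+(-6.475))/1.1180=-5.7215, w=(0.0781−(-6.475))/1.1180=5.8613

0: u=-5.7215 w=5.8613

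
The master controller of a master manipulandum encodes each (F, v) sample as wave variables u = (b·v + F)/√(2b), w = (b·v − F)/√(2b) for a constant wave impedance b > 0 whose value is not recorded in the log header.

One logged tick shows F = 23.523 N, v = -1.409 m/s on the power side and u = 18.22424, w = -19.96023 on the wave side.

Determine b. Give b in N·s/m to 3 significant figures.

b = 0.759 N·s/m

u + w = -1.73599;  u + w = √(2b)·v, so √(2b) = -1.73599/(-1.409) = 1.23207.
b = (√(2b))²/2 = 1.51800/2 = 0.75900.
(Check via u − w = 2F/√(2b): u − w = 38.18447, 2F/√(2b) = 38.18444.)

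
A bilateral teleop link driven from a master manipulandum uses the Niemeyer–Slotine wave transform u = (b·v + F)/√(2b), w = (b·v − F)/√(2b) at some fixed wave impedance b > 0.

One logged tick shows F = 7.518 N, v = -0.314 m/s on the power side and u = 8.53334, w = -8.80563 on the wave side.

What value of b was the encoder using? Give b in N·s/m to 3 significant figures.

u + w = -0.27229;  u + w = √(2b)·v, so √(2b) = -0.27229/(-0.314) = 0.86717.
b = (√(2b))²/2 = 0.75198/2 = 0.37599.
(Check via u − w = 2F/√(2b): u − w = 17.33897, 2F/√(2b) = 17.33925.)

b = 0.376 N·s/m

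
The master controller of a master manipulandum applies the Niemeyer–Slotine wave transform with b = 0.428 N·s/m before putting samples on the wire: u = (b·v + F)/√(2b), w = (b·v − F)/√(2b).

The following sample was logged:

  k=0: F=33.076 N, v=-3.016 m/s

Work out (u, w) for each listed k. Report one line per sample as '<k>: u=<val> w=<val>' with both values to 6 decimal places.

k=0: b·v=0.428×(-3.016)=-1.290848; √(2b)=0.925203; u=(-1.290848+33.076)/0.925203=34.354799, w=(-1.290848−33.076)/0.925203=-37.145210

0: u=34.354799 w=-37.145210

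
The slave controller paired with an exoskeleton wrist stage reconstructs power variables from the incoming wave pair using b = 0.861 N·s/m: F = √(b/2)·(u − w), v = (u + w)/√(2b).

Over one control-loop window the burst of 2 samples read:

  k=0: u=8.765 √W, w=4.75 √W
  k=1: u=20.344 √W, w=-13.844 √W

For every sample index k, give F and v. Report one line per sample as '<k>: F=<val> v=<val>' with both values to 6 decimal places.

0: F=2.634342 v=10.299105
1: F=22.431601 v=4.953325

k=0: u−w=4.015000, u+w=13.515000; √(b/2)=0.656125, √(2b)=1.312250; F=0.656125×4.015=2.634342, v=13.515000/1.312250=10.299105
k=1: u−w=34.188000, u+w=6.500000; √(b/2)=0.656125, √(2b)=1.312250; F=0.656125×34.188=22.431601, v=6.500000/1.312250=4.953325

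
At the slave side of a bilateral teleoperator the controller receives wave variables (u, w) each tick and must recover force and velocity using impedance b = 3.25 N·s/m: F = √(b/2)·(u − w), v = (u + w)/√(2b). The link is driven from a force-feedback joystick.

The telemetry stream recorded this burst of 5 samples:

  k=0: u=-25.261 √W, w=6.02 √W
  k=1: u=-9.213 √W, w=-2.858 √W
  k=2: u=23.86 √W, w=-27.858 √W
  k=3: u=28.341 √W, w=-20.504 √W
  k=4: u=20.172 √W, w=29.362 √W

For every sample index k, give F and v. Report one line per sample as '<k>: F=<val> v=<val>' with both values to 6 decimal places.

k=0: u−w=-31.281000, u+w=-19.241000; √(b/2)=1.274755, √(2b)=2.549510; F=1.274755×(-31.281)=-39.875607, v=-19.241000/2.549510=-7.546941
k=1: u−w=-6.355000, u+w=-12.071000; √(b/2)=1.274755, √(2b)=2.549510; F=1.274755×(-6.355)=-8.101067, v=-12.071000/2.549510=-4.734636
k=2: u−w=51.718000, u+w=-3.998000; √(b/2)=1.274755, √(2b)=2.549510; F=1.274755×51.718=65.927773, v=-3.998000/2.549510=-1.568145
k=3: u−w=48.845000, u+w=7.837000; √(b/2)=1.274755, √(2b)=2.549510; F=1.274755×48.845=62.265402, v=7.837000/2.549510=3.073924
k=4: u−w=-9.190000, u+w=49.534000; √(b/2)=1.274755, √(2b)=2.549510; F=1.274755×(-9.19)=-11.714997, v=49.534000/2.549510=19.428833

0: F=-39.875607 v=-7.546941
1: F=-8.101067 v=-4.734636
2: F=65.927773 v=-1.568145
3: F=62.265402 v=3.073924
4: F=-11.714997 v=19.428833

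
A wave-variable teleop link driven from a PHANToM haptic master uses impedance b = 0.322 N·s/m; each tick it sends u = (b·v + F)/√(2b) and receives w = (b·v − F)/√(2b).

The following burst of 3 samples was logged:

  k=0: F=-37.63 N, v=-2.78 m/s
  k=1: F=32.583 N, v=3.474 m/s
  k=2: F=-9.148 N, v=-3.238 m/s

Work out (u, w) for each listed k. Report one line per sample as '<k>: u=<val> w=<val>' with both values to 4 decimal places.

k=0: b·v=0.322×(-2.78)=-0.8952; √(2b)=0.8025; u=(-0.8952+(-37.63))/0.8025=-48.0067, w=(-0.8952−(-37.63))/0.8025=45.7757
k=1: b·v=0.322×3.474=1.1186; √(2b)=0.8025; u=(1.1186+32.583)/0.8025=41.9960, w=(1.1186−32.583)/0.8025=-39.2081
k=2: b·v=0.322×(-3.238)=-1.0426; √(2b)=0.8025; u=(-1.0426+(-9.148))/0.8025=-12.6987, w=(-1.0426−(-9.148))/0.8025=10.1002

0: u=-48.0067 w=45.7757
1: u=41.9960 w=-39.2081
2: u=-12.6987 w=10.1002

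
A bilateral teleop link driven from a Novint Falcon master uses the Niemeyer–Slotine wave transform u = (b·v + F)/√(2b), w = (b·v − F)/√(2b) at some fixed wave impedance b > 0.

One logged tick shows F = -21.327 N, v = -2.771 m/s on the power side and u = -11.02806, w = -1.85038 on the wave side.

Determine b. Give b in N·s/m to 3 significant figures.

b = 10.8 N·s/m

u + w = -12.87844;  u + w = √(2b)·v, so √(2b) = -12.87844/(-2.771) = 4.64758.
b = (√(2b))²/2 = 21.59999/2 = 10.79999.
(Check via u − w = 2F/√(2b): u − w = -9.17768, 2F/√(2b) = -9.17768.)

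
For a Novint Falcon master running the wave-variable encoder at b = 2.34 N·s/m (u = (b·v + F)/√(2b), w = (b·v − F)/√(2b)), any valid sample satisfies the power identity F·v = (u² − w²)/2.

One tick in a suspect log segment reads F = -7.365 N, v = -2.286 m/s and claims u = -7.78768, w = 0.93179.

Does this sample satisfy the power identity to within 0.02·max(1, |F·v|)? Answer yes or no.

no

F·v = (-7.365)×(-2.286) = 16.8364 W.
(u² − w²)/2 = (60.6480 − 0.8682)/2 = 29.8899 W.
|Δ| = 13.0535;  2% of max(1, |F·v|) = 0.3367.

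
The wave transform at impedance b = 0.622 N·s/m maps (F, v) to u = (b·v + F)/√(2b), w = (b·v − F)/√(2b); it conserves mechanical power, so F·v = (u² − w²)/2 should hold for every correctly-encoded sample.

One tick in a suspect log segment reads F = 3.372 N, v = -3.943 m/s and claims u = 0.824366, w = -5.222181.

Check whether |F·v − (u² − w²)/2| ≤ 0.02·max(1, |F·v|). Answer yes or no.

yes

F·v = 3.372×(-3.943) = -13.295796 W.
(u² − w²)/2 = (0.679579 − 27.271174)/2 = -13.295798 W.
|Δ| = 0.000002;  2% of max(1, |F·v|) = 0.265916.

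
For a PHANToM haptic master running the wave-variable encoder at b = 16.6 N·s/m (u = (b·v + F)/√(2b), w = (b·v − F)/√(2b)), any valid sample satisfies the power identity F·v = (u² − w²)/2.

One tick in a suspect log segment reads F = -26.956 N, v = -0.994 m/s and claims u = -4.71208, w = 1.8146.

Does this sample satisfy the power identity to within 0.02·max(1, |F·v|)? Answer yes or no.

no

F·v = (-26.956)×(-0.994) = 26.7943 W.
(u² − w²)/2 = (22.2037 − 3.2928)/2 = 9.4555 W.
|Δ| = 17.3388;  2% of max(1, |F·v|) = 0.5359.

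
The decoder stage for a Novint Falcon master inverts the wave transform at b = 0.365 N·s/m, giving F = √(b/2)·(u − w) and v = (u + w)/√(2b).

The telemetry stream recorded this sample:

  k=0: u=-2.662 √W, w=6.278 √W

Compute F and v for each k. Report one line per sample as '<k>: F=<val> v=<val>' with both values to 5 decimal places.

k=0: u−w=-8.94000, u+w=3.61600; √(b/2)=0.42720, √(2b)=0.85440; F=0.42720×(-8.94)=-3.81917, v=3.61600/0.85440=4.23221

0: F=-3.81917 v=4.23221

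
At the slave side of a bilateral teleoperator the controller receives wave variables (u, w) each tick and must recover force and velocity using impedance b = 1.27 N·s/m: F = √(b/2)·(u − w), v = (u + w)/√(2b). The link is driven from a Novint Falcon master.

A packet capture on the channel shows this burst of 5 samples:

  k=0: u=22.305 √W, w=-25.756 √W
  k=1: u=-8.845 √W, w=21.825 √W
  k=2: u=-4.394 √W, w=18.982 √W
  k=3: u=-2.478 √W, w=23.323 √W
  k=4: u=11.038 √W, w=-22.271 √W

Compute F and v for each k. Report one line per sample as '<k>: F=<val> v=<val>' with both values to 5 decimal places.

k=0: u−w=48.06100, u+w=-3.45100; √(b/2)=0.79687, √(2b)=1.59374; F=0.79687×48.061=38.29831, v=-3.45100/1.59374=-2.16535
k=1: u−w=-30.67000, u+w=12.98000; √(b/2)=0.79687, √(2b)=1.59374; F=0.79687×(-30.67)=-24.43997, v=12.98000/1.59374=8.14438
k=2: u−w=-23.37600, u+w=14.58800; √(b/2)=0.79687, √(2b)=1.59374; F=0.79687×(-23.376)=-18.62761, v=14.58800/1.59374=9.15333
k=3: u−w=-25.80100, u+w=20.84500; √(b/2)=0.79687, √(2b)=1.59374; F=0.79687×(-25.801)=-20.56001, v=20.84500/1.59374=13.07932
k=4: u−w=33.30900, u+w=-11.23300; √(b/2)=0.79687, √(2b)=1.59374; F=0.79687×33.309=26.54291, v=-11.23300/1.59374=-7.04821

0: F=38.29831 v=-2.16535
1: F=-24.43997 v=8.14438
2: F=-18.62761 v=9.15333
3: F=-20.56001 v=13.07932
4: F=26.54291 v=-7.04821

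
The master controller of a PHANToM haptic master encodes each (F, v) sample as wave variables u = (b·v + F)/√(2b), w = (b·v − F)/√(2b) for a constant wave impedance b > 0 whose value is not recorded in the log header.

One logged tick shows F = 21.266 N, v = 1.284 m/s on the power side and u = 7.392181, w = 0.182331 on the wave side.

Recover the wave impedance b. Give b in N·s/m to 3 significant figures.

u + w = 7.574512;  u + w = √(2b)·v, so √(2b) = 7.574512/1.284 = 5.899153.
b = (√(2b))²/2 = 34.800002/2 = 17.400001.
(Check via u − w = 2F/√(2b): u − w = 7.209850, 2F/√(2b) = 7.209849.)

b = 17.4 N·s/m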